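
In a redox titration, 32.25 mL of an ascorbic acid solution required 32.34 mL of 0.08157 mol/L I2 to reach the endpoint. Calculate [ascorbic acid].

0.0818 M

n(I2) = 0.08157 x 0.03234 = 0.002638 mol.
From the balanced equation, 1 mol I2 reacts with 1 mol ascorbic acid, so n(ascorbic acid) = 0.002638 x 1/1 = 0.002638 mol.
[ascorbic acid] = 0.002638 / 0.03225 L = 0.0818 M.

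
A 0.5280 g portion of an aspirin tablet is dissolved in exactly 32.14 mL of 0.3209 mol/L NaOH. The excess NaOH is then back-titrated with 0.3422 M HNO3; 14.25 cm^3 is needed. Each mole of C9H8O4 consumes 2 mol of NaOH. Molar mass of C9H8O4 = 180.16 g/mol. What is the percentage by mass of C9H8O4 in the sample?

Total n(NaOH) added = 0.3209 x 0.03214 = 0.01031 mol.
n(HNO3) used = 0.3422 x 0.01425 = 0.004876 mol, which equals the excess n(NaOH).
So n(NaOH) consumed by the sample = 0.01031 - 0.004876 = 0.005437 mol.
n(C9H8O4) = 0.005437 / 2 = 0.002719 mol.
mass C9H8O4 = 0.002719 x 180.16 = 0.4898 g, so %C9H8O4 = 0.4898/0.5280 x 100 = 92.8%.

92.8%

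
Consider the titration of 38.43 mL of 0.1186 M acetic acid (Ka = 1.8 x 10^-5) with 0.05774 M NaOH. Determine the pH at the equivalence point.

8.67

n(CH3COOH) = 0.1186 x 0.03843 = 0.004558 mol; V(NaOH) at equivalence = 0.004558/0.05774 = 0.07894 L.
At equivalence all the acid is converted to CH3COO-; total volume = 0.03843 + 0.07894 = 0.1174 L, so [CH3COO-] = 0.004558/0.1174 = 0.03883 M.
Kb = Kw/Ka = 1.0e-14 / 1.8 x 10^-5 = 5.56e-10.
[OH^-] = sqrt(Kb x [CH3COO-]) = sqrt(5.56e-10 x 0.03883) = 4.64e-6 M.
pOH = 5.33, so pH = 14.00 - 5.33 = 8.67.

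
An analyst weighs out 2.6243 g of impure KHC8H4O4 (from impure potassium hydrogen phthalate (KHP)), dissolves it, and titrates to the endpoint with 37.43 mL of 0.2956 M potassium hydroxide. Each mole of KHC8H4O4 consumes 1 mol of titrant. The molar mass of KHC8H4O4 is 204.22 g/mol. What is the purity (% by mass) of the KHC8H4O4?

n(KOH) = 0.2956 x 0.03743 = 0.01106 mol.
n(KHC8H4O4) = 0.01106 / 1 = 0.01106 mol.
mass of KHC8H4O4 = 0.01106 x 204.22 = 2.260 g.
% purity = 2.260 / 2.6243 x 100 = 86.1%.

86.1%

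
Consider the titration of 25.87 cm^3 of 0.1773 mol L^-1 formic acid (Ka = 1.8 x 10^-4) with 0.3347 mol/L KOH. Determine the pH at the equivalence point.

8.40

n(HCOOH) = 0.1773 x 0.02587 = 0.004587 mol; V(KOH) at equivalence = 0.004587/0.3347 = 0.01370 L.
At equivalence all the acid is converted to HCOO-; total volume = 0.02587 + 0.01370 = 0.03957 L, so [HCOO-] = 0.004587/0.03957 = 0.1159 M.
Kb = Kw/Ka = 1.0e-14 / 1.8 x 10^-4 = 5.56e-11.
[OH^-] = sqrt(Kb x [HCOO-]) = sqrt(5.56e-11 x 0.1159) = 2.54e-6 M.
pOH = 5.60, so pH = 14.00 - 5.60 = 8.40.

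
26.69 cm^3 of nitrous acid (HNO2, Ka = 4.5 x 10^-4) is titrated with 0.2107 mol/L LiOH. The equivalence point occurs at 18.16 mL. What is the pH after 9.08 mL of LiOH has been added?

3.35

9.08 mL is exactly half the equivalence volume (18.16/2), i.e. the half-equivalence point.
There, n(HA) = n(A^-), so pH = pKa = -log(4.5 x 10^-4) = 3.35.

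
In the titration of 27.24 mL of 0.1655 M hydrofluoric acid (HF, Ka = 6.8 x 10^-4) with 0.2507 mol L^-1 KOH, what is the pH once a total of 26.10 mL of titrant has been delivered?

n(acid) = 0.1655 x 0.02724 = 0.004508 mol; n(KOH) added = 0.2507 x 0.02610 = 0.006543 mol.
Base is in excess by 0.006543 - 0.004508 = 0.002035 mol in a total volume of 0.05334 L.
[OH^-] = 0.002035/0.05334 = 0.03815 M, so pOH = 1.42 and pH = 14.00 - 1.42 = 12.58.

12.58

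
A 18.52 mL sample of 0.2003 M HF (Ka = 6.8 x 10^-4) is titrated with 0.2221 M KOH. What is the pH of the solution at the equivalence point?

n(HF) = 0.2003 x 0.01852 = 0.003710 mol; V(KOH) at equivalence = 0.003710/0.2221 = 0.01670 L.
At equivalence all the acid is converted to F-; total volume = 0.01852 + 0.01670 = 0.03522 L, so [F-] = 0.003710/0.03522 = 0.1053 M.
Kb = Kw/Ka = 1.0e-14 / 6.8 x 10^-4 = 1.47e-11.
[OH^-] = sqrt(Kb x [F-]) = sqrt(1.47e-11 x 0.1053) = 1.24e-6 M.
pOH = 5.91, so pH = 14.00 - 5.91 = 8.09.

8.09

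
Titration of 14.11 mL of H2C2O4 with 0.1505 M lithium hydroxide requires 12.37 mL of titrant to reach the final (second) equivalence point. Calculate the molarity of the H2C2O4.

n(LiOH) = 0.1505 x 0.01237 = 0.001862 mol.
At the final (second) equivalence point, 2 mol OH^- react per mol H2C2O4, so n(H2C2O4) = 0.001862 / 2 = 0.0009308 mol.
[H2C2O4] = 0.0009308 / 0.01411 L = 0.0660 M.

0.0660 M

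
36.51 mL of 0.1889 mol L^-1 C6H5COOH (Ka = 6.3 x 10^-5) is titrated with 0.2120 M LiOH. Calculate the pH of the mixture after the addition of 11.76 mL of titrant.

3.95

Initial n(C6H5COOH) = 0.1889 x 0.03651 = 0.006897 mol.
n(LiOH) added = 0.2120 x 0.01176 = 0.002493 mol, converting that many moles of C6H5COOH to C6H5COO-.
Remaining n(C6H5COOH) = 0.004404 mol; n(C6H5COO-) = 0.002493 mol.
By Henderson-Hasselbalch, pH = pKa + log([A^-]/[HA]) = 4.20 + log(0.002493/0.004404) = 4.20 + (-0.25) = 3.95.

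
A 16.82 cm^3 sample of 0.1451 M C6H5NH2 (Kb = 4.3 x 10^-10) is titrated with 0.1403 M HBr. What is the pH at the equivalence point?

2.89

n(C6H5NH2) = 0.1451 x 0.01682 = 0.002441 mol; V(HBr) at equivalence = 0.002441/0.1403 = 0.01740 L.
At equivalence the base is fully converted to C6H5NH3+; total volume = 0.03422 L, so [C6H5NH3+] = 0.002441/0.03422 = 0.07133 M.
Ka(C6H5NH3+) = Kw/Kb = 1.0e-14 / 4.3 x 10^-10 = 2.33e-5.
[H^+] = sqrt(Ka x [C6H5NH3+]) = sqrt(2.33e-5 x 0.07133) = 0.00129 M.
pH = -log(0.00129) = 2.89.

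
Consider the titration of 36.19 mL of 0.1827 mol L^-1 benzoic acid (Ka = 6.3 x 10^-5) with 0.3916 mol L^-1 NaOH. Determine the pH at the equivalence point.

n(C6H5COOH) = 0.1827 x 0.03619 = 0.006612 mol; V(NaOH) at equivalence = 0.006612/0.3916 = 0.01688 L.
At equivalence all the acid is converted to C6H5COO-; total volume = 0.03619 + 0.01688 = 0.05307 L, so [C6H5COO-] = 0.006612/0.05307 = 0.1246 M.
Kb = Kw/Ka = 1.0e-14 / 6.3 x 10^-5 = 1.59e-10.
[OH^-] = sqrt(Kb x [C6H5COO-]) = sqrt(1.59e-10 x 0.1246) = 4.45e-6 M.
pOH = 5.35, so pH = 14.00 - 5.35 = 8.65.

8.65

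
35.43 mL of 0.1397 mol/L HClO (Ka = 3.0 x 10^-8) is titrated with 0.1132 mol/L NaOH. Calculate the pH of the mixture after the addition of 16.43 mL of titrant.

7.30

Initial n(HClO) = 0.1397 x 0.03543 = 0.004950 mol.
n(NaOH) added = 0.1132 x 0.01643 = 0.001860 mol, converting that many moles of HClO to ClO-.
Remaining n(HClO) = 0.003090 mol; n(ClO-) = 0.001860 mol.
By Henderson-Hasselbalch, pH = pKa + log([A^-]/[HA]) = 7.52 + log(0.001860/0.003090) = 7.52 + (-0.22) = 7.30.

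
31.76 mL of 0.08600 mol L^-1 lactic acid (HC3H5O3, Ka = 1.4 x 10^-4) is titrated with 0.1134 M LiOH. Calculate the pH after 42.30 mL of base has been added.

n(acid) = 0.08600 x 0.03176 = 0.002731 mol; n(LiOH) added = 0.1134 x 0.04230 = 0.004797 mol.
Base is in excess by 0.004797 - 0.002731 = 0.002065 mol in a total volume of 0.07406 L.
[OH^-] = 0.002065/0.07406 = 0.02789 M, so pOH = 1.55 and pH = 14.00 - 1.55 = 12.45.

12.45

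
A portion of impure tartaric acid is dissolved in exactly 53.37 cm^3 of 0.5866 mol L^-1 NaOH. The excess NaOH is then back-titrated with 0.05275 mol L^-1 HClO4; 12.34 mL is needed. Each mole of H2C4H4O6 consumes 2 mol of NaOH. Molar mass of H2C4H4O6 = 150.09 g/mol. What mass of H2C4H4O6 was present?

Total n(NaOH) added = 0.5866 x 0.05337 = 0.03131 mol.
n(HClO4) used = 0.05275 x 0.01234 = 0.0006509 mol, which equals the excess n(NaOH).
So n(NaOH) consumed by the sample = 0.03131 - 0.0006509 = 0.03066 mol.
n(H2C4H4O6) = 0.03066 / 2 = 0.01533 mol.
mass = 0.01533 mol x 150.09 g/mol = 2.30 g.

2.30 g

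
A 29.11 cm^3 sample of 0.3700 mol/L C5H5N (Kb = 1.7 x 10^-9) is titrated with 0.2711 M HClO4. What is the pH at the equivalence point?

n(C5H5N) = 0.3700 x 0.02911 = 0.01077 mol; V(HClO4) at equivalence = 0.01077/0.2711 = 0.03973 L.
At equivalence the base is fully converted to C5H5NH+; total volume = 0.06884 L, so [C5H5NH+] = 0.01077/0.06884 = 0.1565 M.
Ka(C5H5NH+) = Kw/Kb = 1.0e-14 / 1.7 x 10^-9 = 5.88e-6.
[H^+] = sqrt(Ka x [C5H5NH+]) = sqrt(5.88e-6 x 0.1565) = 0.000959 M.
pH = -log(0.000959) = 3.02.

3.02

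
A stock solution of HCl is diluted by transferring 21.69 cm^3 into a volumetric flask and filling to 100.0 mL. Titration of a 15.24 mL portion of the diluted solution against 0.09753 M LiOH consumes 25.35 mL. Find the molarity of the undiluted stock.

n(LiOH) = 0.09753 x 0.02535 = 0.002472 mol.
n(HCl) in the aliquot = 0.002472 mol.
[diluted HCl] = 0.002472 / 0.01524 = 0.1622 M.
Dilution factor = 100.0/21.69 = 4.610, so [stock] = 0.1622 x 4.610 = 0.748 M.

0.748 M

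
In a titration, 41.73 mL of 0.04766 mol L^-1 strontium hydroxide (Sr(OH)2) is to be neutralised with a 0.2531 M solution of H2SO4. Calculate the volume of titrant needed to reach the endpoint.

7.86 mL

n(Sr(OH)2) = 0.04766 mol/L x 0.04173 L = 0.001989 mol.
At equivalence n(H2SO4) = n(Sr(OH)2) = 0.001989 mol.
V(H2SO4) = 0.001989 / 0.2531 = 0.007858 L = 7.86 mL.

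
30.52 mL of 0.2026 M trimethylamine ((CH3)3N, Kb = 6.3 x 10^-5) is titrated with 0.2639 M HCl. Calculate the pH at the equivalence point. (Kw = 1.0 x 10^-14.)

5.37

n((CH3)3N) = 0.2026 x 0.03052 = 0.006183 mol; V(HCl) at equivalence = 0.006183/0.2639 = 0.02343 L.
At equivalence the base is fully converted to (CH3)3NH+; total volume = 0.05395 L, so [(CH3)3NH+] = 0.006183/0.05395 = 0.1146 M.
Ka((CH3)3NH+) = Kw/Kb = 1.0e-14 / 6.3 x 10^-5 = 1.59e-10.
[H^+] = sqrt(Ka x [(CH3)3NH+]) = sqrt(1.59e-10 x 0.1146) = 4.27e-6 M.
pH = -log(4.27e-6) = 5.37.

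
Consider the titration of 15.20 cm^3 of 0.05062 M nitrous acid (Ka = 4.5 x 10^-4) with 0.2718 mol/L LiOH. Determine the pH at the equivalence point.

7.99

n(HNO2) = 0.05062 x 0.01520 = 0.0007694 mol; V(LiOH) at equivalence = 0.0007694/0.2718 = 0.002831 L.
At equivalence all the acid is converted to NO2-; total volume = 0.01520 + 0.002831 = 0.01803 L, so [NO2-] = 0.0007694/0.01803 = 0.04267 M.
Kb = Kw/Ka = 1.0e-14 / 4.5 x 10^-4 = 2.22e-11.
[OH^-] = sqrt(Kb x [NO2-]) = sqrt(2.22e-11 x 0.04267) = 9.74e-7 M.
pOH = 6.01, so pH = 14.00 - 6.01 = 7.99.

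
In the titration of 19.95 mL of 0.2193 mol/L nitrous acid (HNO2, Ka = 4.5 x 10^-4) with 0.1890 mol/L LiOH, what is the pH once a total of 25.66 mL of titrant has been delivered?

n(acid) = 0.2193 x 0.01995 = 0.004375 mol; n(LiOH) added = 0.1890 x 0.02566 = 0.004850 mol.
Base is in excess by 0.004850 - 0.004375 = 0.0004747 mol in a total volume of 0.04561 L.
[OH^-] = 0.0004747/0.04561 = 0.01041 M, so pOH = 1.98 and pH = 14.00 - 1.98 = 12.02.

12.02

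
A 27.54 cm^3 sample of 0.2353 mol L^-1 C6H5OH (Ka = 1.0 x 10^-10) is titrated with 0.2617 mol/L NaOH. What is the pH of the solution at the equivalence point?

11.55

n(C6H5OH) = 0.2353 x 0.02754 = 0.006480 mol; V(NaOH) at equivalence = 0.006480/0.2617 = 0.02476 L.
At equivalence all the acid is converted to C6H5O-; total volume = 0.02754 + 0.02476 = 0.05230 L, so [C6H5O-] = 0.006480/0.05230 = 0.1239 M.
Kb = Kw/Ka = 1.0e-14 / 1.0 x 10^-10 = 0.000100.
[OH^-] = sqrt(Kb x [C6H5O-]) = sqrt(0.000100 x 0.1239) = 0.00352 M.
pOH = 2.45, so pH = 14.00 - 2.45 = 11.55.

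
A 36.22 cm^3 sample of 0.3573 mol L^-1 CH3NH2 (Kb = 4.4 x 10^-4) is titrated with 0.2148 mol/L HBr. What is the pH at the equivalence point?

5.76

n(CH3NH2) = 0.3573 x 0.03622 = 0.01294 mol; V(HBr) at equivalence = 0.01294/0.2148 = 0.06025 L.
At equivalence the base is fully converted to CH3NH3+; total volume = 0.09647 L, so [CH3NH3+] = 0.01294/0.09647 = 0.1342 M.
Ka(CH3NH3+) = Kw/Kb = 1.0e-14 / 4.4 x 10^-4 = 2.27e-11.
[H^+] = sqrt(Ka x [CH3NH3+]) = sqrt(2.27e-11 x 0.1342) = 1.75e-6 M.
pH = -log(1.75e-6) = 5.76.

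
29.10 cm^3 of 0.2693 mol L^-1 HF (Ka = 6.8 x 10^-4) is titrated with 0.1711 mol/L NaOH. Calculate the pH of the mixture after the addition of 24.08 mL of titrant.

3.21

Initial n(HF) = 0.2693 x 0.02910 = 0.007837 mol.
n(NaOH) added = 0.1711 x 0.02408 = 0.004120 mol, converting that many moles of HF to F-.
Remaining n(HF) = 0.003717 mol; n(F-) = 0.004120 mol.
By Henderson-Hasselbalch, pH = pKa + log([A^-]/[HA]) = 3.17 + log(0.004120/0.003717) = 3.17 + (+0.04) = 3.21.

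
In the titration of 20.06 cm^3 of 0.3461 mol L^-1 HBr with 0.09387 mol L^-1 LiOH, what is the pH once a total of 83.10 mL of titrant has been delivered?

n(acid) = 0.3461 x 0.02006 = 0.006943 mol; n(LiOH) added = 0.09387 x 0.08310 = 0.007801 mol.
Base is in excess by 0.007801 - 0.006943 = 0.0008578 mol in a total volume of 0.1032 L.
[OH^-] = 0.0008578/0.1032 = 0.008316 M, so pOH = 2.08 and pH = 14.00 - 2.08 = 11.92.

11.92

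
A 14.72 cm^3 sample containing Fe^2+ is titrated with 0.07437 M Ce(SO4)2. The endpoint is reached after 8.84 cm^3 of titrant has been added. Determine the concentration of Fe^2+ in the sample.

n(Ce(SO4)2) = 0.07437 x 0.008840 = 0.0006574 mol.
From the balanced equation, 1 mol Ce(SO4)2 reacts with 1 mol Fe^2+, so n(Fe^2+) = 0.0006574 x 1/1 = 0.0006574 mol.
[Fe^2+] = 0.0006574 / 0.01472 L = 0.0447 M.

0.0447 M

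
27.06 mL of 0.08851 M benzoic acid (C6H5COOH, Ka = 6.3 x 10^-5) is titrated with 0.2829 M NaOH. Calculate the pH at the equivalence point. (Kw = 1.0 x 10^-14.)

8.51

n(C6H5COOH) = 0.08851 x 0.02706 = 0.002395 mol; V(NaOH) at equivalence = 0.002395/0.2829 = 0.008466 L.
At equivalence all the acid is converted to C6H5COO-; total volume = 0.02706 + 0.008466 = 0.03553 L, so [C6H5COO-] = 0.002395/0.03553 = 0.06742 M.
Kb = Kw/Ka = 1.0e-14 / 6.3 x 10^-5 = 1.59e-10.
[OH^-] = sqrt(Kb x [C6H5COO-]) = sqrt(1.59e-10 x 0.06742) = 3.27e-6 M.
pOH = 5.49, so pH = 14.00 - 5.49 = 8.51.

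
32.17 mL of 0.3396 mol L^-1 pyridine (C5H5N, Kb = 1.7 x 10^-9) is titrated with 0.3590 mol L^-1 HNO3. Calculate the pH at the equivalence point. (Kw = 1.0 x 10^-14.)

2.99

n(C5H5N) = 0.3396 x 0.03217 = 0.01092 mol; V(HNO3) at equivalence = 0.01092/0.3590 = 0.03043 L.
At equivalence the base is fully converted to C5H5NH+; total volume = 0.06260 L, so [C5H5NH+] = 0.01092/0.06260 = 0.1745 M.
Ka(C5H5NH+) = Kw/Kb = 1.0e-14 / 1.7 x 10^-9 = 5.88e-6.
[H^+] = sqrt(Ka x [C5H5NH+]) = sqrt(5.88e-6 x 0.1745) = 0.00101 M.
pH = -log(0.00101) = 2.99.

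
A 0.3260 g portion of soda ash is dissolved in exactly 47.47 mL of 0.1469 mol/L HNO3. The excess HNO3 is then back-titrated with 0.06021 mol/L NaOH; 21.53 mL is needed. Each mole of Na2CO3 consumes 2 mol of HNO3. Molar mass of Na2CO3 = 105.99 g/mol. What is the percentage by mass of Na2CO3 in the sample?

92.3%

Total n(HNO3) added = 0.1469 x 0.04747 = 0.006973 mol.
n(NaOH) used = 0.06021 x 0.02153 = 0.001296 mol, which equals the excess n(HNO3).
So n(HNO3) consumed by the sample = 0.006973 - 0.001296 = 0.005677 mol.
n(Na2CO3) = 0.005677 / 2 = 0.002839 mol.
mass Na2CO3 = 0.002839 x 105.99 = 0.3009 g, so %Na2CO3 = 0.3009/0.3260 x 100 = 92.3%.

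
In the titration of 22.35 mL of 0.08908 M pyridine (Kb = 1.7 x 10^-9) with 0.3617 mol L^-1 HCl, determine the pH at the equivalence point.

n(C5H5N) = 0.08908 x 0.02235 = 0.001991 mol; V(HCl) at equivalence = 0.001991/0.3617 = 0.005504 L.
At equivalence the base is fully converted to C5H5NH+; total volume = 0.02785 L, so [C5H5NH+] = 0.001991/0.02785 = 0.07148 M.
Ka(C5H5NH+) = Kw/Kb = 1.0e-14 / 1.7 x 10^-9 = 5.88e-6.
[H^+] = sqrt(Ka x [C5H5NH+]) = sqrt(5.88e-6 x 0.07148) = 0.000648 M.
pH = -log(0.000648) = 3.19.

3.19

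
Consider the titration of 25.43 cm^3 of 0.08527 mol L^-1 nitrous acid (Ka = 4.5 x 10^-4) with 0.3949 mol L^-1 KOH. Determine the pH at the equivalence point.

8.10

n(HNO2) = 0.08527 x 0.02543 = 0.002168 mol; V(KOH) at equivalence = 0.002168/0.3949 = 0.005491 L.
At equivalence all the acid is converted to NO2-; total volume = 0.02543 + 0.005491 = 0.03092 L, so [NO2-] = 0.002168/0.03092 = 0.07013 M.
Kb = Kw/Ka = 1.0e-14 / 4.5 x 10^-4 = 2.22e-11.
[OH^-] = sqrt(Kb x [NO2-]) = sqrt(2.22e-11 x 0.07013) = 1.25e-6 M.
pOH = 5.90, so pH = 14.00 - 5.90 = 8.10.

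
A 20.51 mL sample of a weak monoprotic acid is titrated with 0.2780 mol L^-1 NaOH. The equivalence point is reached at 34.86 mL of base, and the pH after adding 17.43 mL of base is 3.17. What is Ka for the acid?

17.43 mL is half of the equivalence volume, so this is the half-equivalence point where [HA] = [A^-].
At half-equivalence pH = pKa, so pKa = 3.17.
Ka = 10^(-3.17) = 6.8 x 10^-4.

6.8 x 10^-4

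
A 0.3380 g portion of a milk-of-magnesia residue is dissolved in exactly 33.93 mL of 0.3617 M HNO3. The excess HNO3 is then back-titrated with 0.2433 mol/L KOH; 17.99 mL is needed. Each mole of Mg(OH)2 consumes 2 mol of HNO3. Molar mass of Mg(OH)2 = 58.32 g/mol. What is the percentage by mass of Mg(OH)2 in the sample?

Total n(HNO3) added = 0.3617 x 0.03393 = 0.01227 mol.
n(KOH) used = 0.2433 x 0.01799 = 0.004377 mol, which equals the excess n(HNO3).
So n(HNO3) consumed by the sample = 0.01227 - 0.004377 = 0.007896 mol.
n(Mg(OH)2) = 0.007896 / 2 = 0.003948 mol.
mass Mg(OH)2 = 0.003948 x 58.32 = 0.2302 g, so %Mg(OH)2 = 0.2302/0.3380 x 100 = 68.1%.

68.1%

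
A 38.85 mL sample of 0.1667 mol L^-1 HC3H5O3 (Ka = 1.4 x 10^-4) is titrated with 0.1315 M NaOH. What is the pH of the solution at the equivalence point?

8.36

n(HC3H5O3) = 0.1667 x 0.03885 = 0.006476 mol; V(NaOH) at equivalence = 0.006476/0.1315 = 0.04925 L.
At equivalence all the acid is converted to C3H5O3-; total volume = 0.03885 + 0.04925 = 0.08810 L, so [C3H5O3-] = 0.006476/0.08810 = 0.07351 M.
Kb = Kw/Ka = 1.0e-14 / 1.4 x 10^-4 = 7.14e-11.
[OH^-] = sqrt(Kb x [C3H5O3-]) = sqrt(7.14e-11 x 0.07351) = 2.29e-6 M.
pOH = 5.64, so pH = 14.00 - 5.64 = 8.36.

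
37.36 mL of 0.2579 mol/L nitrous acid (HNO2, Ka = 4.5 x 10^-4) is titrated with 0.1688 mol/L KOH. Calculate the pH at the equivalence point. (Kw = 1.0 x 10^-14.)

n(HNO2) = 0.2579 x 0.03736 = 0.009635 mol; V(KOH) at equivalence = 0.009635/0.1688 = 0.05708 L.
At equivalence all the acid is converted to NO2-; total volume = 0.03736 + 0.05708 = 0.09444 L, so [NO2-] = 0.009635/0.09444 = 0.1020 M.
Kb = Kw/Ka = 1.0e-14 / 4.5 x 10^-4 = 2.22e-11.
[OH^-] = sqrt(Kb x [NO2-]) = sqrt(2.22e-11 x 0.1020) = 1.51e-6 M.
pOH = 5.82, so pH = 14.00 - 5.82 = 8.18.

8.18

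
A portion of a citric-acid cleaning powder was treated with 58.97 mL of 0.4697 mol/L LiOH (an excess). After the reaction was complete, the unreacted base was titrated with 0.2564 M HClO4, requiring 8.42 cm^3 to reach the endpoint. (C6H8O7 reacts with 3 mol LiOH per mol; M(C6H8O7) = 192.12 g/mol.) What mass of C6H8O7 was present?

Total n(LiOH) added = 0.4697 x 0.05897 = 0.02770 mol.
n(HClO4) used = 0.2564 x 0.008420 = 0.002159 mol, which equals the excess n(LiOH).
So n(LiOH) consumed by the sample = 0.02770 - 0.002159 = 0.02554 mol.
n(C6H8O7) = 0.02554 / 3 = 0.008513 mol.
mass = 0.008513 mol x 192.12 g/mol = 1.64 g.

1.64 g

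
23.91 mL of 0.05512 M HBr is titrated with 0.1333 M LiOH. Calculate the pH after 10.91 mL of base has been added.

11.59

n(acid) = 0.05512 x 0.02391 = 0.001318 mol; n(LiOH) added = 0.1333 x 0.01091 = 0.001454 mol.
Base is in excess by 0.001454 - 0.001318 = 0.0001364 mol in a total volume of 0.03482 L.
[OH^-] = 0.0001364/0.03482 = 0.003917 M, so pOH = 2.41 and pH = 14.00 - 2.41 = 11.59.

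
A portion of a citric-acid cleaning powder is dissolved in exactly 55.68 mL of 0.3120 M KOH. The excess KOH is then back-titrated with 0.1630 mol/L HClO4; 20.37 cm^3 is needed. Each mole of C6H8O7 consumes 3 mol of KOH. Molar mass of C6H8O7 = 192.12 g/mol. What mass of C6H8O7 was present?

0.900 g

Total n(KOH) added = 0.3120 x 0.05568 = 0.01737 mol.
n(HClO4) used = 0.1630 x 0.02037 = 0.003320 mol, which equals the excess n(KOH).
So n(KOH) consumed by the sample = 0.01737 - 0.003320 = 0.01405 mol.
n(C6H8O7) = 0.01405 / 3 = 0.004684 mol.
mass = 0.004684 mol x 192.12 g/mol = 0.900 g.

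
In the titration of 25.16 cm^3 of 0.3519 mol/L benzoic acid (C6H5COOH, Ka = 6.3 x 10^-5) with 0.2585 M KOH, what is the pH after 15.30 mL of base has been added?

Initial n(C6H5COOH) = 0.3519 x 0.02516 = 0.008854 mol.
n(KOH) added = 0.2585 x 0.01530 = 0.003955 mol, converting that many moles of C6H5COOH to C6H5COO-.
Remaining n(C6H5COOH) = 0.004899 mol; n(C6H5COO-) = 0.003955 mol.
By Henderson-Hasselbalch, pH = pKa + log([A^-]/[HA]) = 4.20 + log(0.003955/0.004899) = 4.20 + (-0.09) = 4.11.

4.11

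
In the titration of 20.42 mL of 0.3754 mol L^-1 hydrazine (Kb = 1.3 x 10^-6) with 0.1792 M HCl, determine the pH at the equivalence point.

4.52

n(N2H4) = 0.3754 x 0.02042 = 0.007666 mol; V(HCl) at equivalence = 0.007666/0.1792 = 0.04278 L.
At equivalence the base is fully converted to N2H5+; total volume = 0.06320 L, so [N2H5+] = 0.007666/0.06320 = 0.1213 M.
Ka(N2H5+) = Kw/Kb = 1.0e-14 / 1.3 x 10^-6 = 7.69e-9.
[H^+] = sqrt(Ka x [N2H5+]) = sqrt(7.69e-9 x 0.1213) = 3.05e-5 M.
pH = -log(3.05e-5) = 4.52.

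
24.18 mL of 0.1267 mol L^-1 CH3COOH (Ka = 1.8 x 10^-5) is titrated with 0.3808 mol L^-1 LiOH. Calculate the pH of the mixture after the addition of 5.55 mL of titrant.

Initial n(CH3COOH) = 0.1267 x 0.02418 = 0.003064 mol.
n(LiOH) added = 0.3808 x 0.005550 = 0.002113 mol, converting that many moles of CH3COOH to CH3COO-.
Remaining n(CH3COOH) = 0.0009502 mol; n(CH3COO-) = 0.002113 mol.
By Henderson-Hasselbalch, pH = pKa + log([A^-]/[HA]) = 4.74 + log(0.002113/0.0009502) = 4.74 + (+0.35) = 5.09.

5.09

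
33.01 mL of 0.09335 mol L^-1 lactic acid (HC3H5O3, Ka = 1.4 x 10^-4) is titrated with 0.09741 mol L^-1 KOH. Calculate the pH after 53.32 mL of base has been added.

n(acid) = 0.09335 x 0.03301 = 0.003081 mol; n(KOH) added = 0.09741 x 0.05332 = 0.005194 mol.
Base is in excess by 0.005194 - 0.003081 = 0.002112 mol in a total volume of 0.08633 L.
[OH^-] = 0.002112/0.08633 = 0.02447 M, so pOH = 1.61 and pH = 14.00 - 1.61 = 12.39.

12.39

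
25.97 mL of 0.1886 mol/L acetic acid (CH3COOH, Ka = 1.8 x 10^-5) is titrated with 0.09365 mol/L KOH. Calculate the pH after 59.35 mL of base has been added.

11.89

n(acid) = 0.1886 x 0.02597 = 0.004898 mol; n(KOH) added = 0.09365 x 0.05935 = 0.005558 mol.
Base is in excess by 0.005558 - 0.004898 = 0.0006602 mol in a total volume of 0.08532 L.
[OH^-] = 0.0006602/0.08532 = 0.007738 M, so pOH = 2.11 and pH = 14.00 - 2.11 = 11.89.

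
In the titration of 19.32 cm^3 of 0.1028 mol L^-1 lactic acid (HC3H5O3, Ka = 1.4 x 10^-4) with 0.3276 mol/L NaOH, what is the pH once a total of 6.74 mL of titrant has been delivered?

n(acid) = 0.1028 x 0.01932 = 0.001986 mol; n(NaOH) added = 0.3276 x 0.006740 = 0.002208 mol.
Base is in excess by 0.002208 - 0.001986 = 0.0002219 mol in a total volume of 0.02606 L.
[OH^-] = 0.0002219/0.02606 = 0.008516 M, so pOH = 2.07 and pH = 14.00 - 2.07 = 11.93.

11.93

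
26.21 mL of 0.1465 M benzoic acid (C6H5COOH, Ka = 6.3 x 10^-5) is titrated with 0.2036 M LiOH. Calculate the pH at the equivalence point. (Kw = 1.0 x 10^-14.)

8.57

n(C6H5COOH) = 0.1465 x 0.02621 = 0.003840 mol; V(LiOH) at equivalence = 0.003840/0.2036 = 0.01886 L.
At equivalence all the acid is converted to C6H5COO-; total volume = 0.02621 + 0.01886 = 0.04507 L, so [C6H5COO-] = 0.003840/0.04507 = 0.08520 M.
Kb = Kw/Ka = 1.0e-14 / 6.3 x 10^-5 = 1.59e-10.
[OH^-] = sqrt(Kb x [C6H5COO-]) = sqrt(1.59e-10 x 0.08520) = 3.68e-6 M.
pOH = 5.43, so pH = 14.00 - 5.43 = 8.57.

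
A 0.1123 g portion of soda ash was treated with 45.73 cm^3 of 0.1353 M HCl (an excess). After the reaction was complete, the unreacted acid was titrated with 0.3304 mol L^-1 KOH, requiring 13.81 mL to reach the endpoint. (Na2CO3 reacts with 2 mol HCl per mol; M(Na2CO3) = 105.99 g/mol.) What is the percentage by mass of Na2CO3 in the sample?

76.7%

Total n(HCl) added = 0.1353 x 0.04573 = 0.006187 mol.
n(KOH) used = 0.3304 x 0.01381 = 0.004563 mol, which equals the excess n(HCl).
So n(HCl) consumed by the sample = 0.006187 - 0.004563 = 0.001624 mol.
n(Na2CO3) = 0.001624 / 2 = 0.0008122 mol.
mass Na2CO3 = 0.0008122 x 105.99 = 0.08609 g, so %Na2CO3 = 0.08609/0.1123 x 100 = 76.7%.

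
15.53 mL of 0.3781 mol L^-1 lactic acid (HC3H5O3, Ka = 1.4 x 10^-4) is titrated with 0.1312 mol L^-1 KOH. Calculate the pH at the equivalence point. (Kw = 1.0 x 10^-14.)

8.42

n(HC3H5O3) = 0.3781 x 0.01553 = 0.005872 mol; V(KOH) at equivalence = 0.005872/0.1312 = 0.04476 L.
At equivalence all the acid is converted to C3H5O3-; total volume = 0.01553 + 0.04476 = 0.06029 L, so [C3H5O3-] = 0.005872/0.06029 = 0.09740 M.
Kb = Kw/Ka = 1.0e-14 / 1.4 x 10^-4 = 7.14e-11.
[OH^-] = sqrt(Kb x [C3H5O3-]) = sqrt(7.14e-11 x 0.09740) = 2.64e-6 M.
pOH = 5.58, so pH = 14.00 - 5.58 = 8.42.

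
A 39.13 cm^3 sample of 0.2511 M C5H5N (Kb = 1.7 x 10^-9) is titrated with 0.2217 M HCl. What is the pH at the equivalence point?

3.08

n(C5H5N) = 0.2511 x 0.03913 = 0.009826 mol; V(HCl) at equivalence = 0.009826/0.2217 = 0.04432 L.
At equivalence the base is fully converted to C5H5NH+; total volume = 0.08345 L, so [C5H5NH+] = 0.009826/0.08345 = 0.1177 M.
Ka(C5H5NH+) = Kw/Kb = 1.0e-14 / 1.7 x 10^-9 = 5.88e-6.
[H^+] = sqrt(Ka x [C5H5NH+]) = sqrt(5.88e-6 x 0.1177) = 0.000832 M.
pH = -log(0.000832) = 3.08.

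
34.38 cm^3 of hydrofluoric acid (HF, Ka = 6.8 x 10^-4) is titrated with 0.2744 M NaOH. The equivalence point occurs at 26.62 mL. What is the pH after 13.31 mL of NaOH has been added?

13.31 mL is exactly half the equivalence volume (26.62/2), i.e. the half-equivalence point.
There, n(HA) = n(A^-), so pH = pKa = -log(6.8 x 10^-4) = 3.17.

3.17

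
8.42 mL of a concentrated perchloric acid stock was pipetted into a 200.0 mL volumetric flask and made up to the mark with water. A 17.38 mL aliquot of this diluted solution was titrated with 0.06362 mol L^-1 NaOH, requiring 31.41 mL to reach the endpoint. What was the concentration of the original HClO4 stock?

2.73 M

n(NaOH) = 0.06362 x 0.03141 = 0.001998 mol.
n(HClO4) in the aliquot = 0.001998 mol.
[diluted HClO4] = 0.001998 / 0.01738 = 0.1150 M.
Dilution factor = 200.0/8.420 = 23.75, so [stock] = 0.1150 x 23.75 = 2.73 M.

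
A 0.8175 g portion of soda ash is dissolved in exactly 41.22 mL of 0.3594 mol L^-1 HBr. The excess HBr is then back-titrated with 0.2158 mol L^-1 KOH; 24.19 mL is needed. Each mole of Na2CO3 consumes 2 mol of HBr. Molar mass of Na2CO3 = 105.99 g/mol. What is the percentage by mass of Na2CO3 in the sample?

62.2%

Total n(HBr) added = 0.3594 x 0.04122 = 0.01481 mol.
n(KOH) used = 0.2158 x 0.02419 = 0.005220 mol, which equals the excess n(HBr).
So n(HBr) consumed by the sample = 0.01481 - 0.005220 = 0.009594 mol.
n(Na2CO3) = 0.009594 / 2 = 0.004797 mol.
mass Na2CO3 = 0.004797 x 105.99 = 0.5084 g, so %Na2CO3 = 0.5084/0.8175 x 100 = 62.2%.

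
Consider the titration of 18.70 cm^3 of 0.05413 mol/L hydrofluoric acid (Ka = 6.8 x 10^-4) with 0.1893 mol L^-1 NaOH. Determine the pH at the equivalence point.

n(HF) = 0.05413 x 0.01870 = 0.001012 mol; V(NaOH) at equivalence = 0.001012/0.1893 = 0.005347 L.
At equivalence all the acid is converted to F-; total volume = 0.01870 + 0.005347 = 0.02405 L, so [F-] = 0.001012/0.02405 = 0.04209 M.
Kb = Kw/Ka = 1.0e-14 / 6.8 x 10^-4 = 1.47e-11.
[OH^-] = sqrt(Kb x [F-]) = sqrt(1.47e-11 x 0.04209) = 7.87e-7 M.
pOH = 6.10, so pH = 14.00 - 6.10 = 7.90.

7.90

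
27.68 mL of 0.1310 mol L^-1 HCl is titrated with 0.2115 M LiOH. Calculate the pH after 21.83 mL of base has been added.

n(acid) = 0.1310 x 0.02768 = 0.003626 mol; n(LiOH) added = 0.2115 x 0.02183 = 0.004617 mol.
Base is in excess by 0.004617 - 0.003626 = 0.0009910 mol in a total volume of 0.04951 L.
[OH^-] = 0.0009910/0.04951 = 0.02002 M, so pOH = 1.70 and pH = 14.00 - 1.70 = 12.30.

12.30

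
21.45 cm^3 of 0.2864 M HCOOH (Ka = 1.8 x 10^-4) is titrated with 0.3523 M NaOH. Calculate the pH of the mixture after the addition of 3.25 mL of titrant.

3.10

Initial n(HCOOH) = 0.2864 x 0.02145 = 0.006143 mol.
n(NaOH) added = 0.3523 x 0.003250 = 0.001145 mol, converting that many moles of HCOOH to HCOO-.
Remaining n(HCOOH) = 0.004998 mol; n(HCOO-) = 0.001145 mol.
By Henderson-Hasselbalch, pH = pKa + log([A^-]/[HA]) = 3.74 + log(0.001145/0.004998) = 3.74 + (-0.64) = 3.10.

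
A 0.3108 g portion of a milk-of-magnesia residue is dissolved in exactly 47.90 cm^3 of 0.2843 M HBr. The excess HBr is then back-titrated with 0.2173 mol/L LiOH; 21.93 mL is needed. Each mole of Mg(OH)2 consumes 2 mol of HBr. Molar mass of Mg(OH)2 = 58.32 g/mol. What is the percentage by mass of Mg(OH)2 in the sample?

Total n(HBr) added = 0.2843 x 0.04790 = 0.01362 mol.
n(LiOH) used = 0.2173 x 0.02193 = 0.004765 mol, which equals the excess n(HBr).
So n(HBr) consumed by the sample = 0.01362 - 0.004765 = 0.008853 mol.
n(Mg(OH)2) = 0.008853 / 2 = 0.004426 mol.
mass Mg(OH)2 = 0.004426 x 58.32 = 0.2581 g, so %Mg(OH)2 = 0.2581/0.3108 x 100 = 83.1%.

83.1%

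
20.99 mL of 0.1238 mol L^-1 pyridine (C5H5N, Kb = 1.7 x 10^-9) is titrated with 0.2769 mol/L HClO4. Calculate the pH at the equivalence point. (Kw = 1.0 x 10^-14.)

3.15

n(C5H5N) = 0.1238 x 0.02099 = 0.002599 mol; V(HClO4) at equivalence = 0.002599/0.2769 = 0.009384 L.
At equivalence the base is fully converted to C5H5NH+; total volume = 0.03037 L, so [C5H5NH+] = 0.002599/0.03037 = 0.08555 M.
Ka(C5H5NH+) = Kw/Kb = 1.0e-14 / 1.7 x 10^-9 = 5.88e-6.
[H^+] = sqrt(Ka x [C5H5NH+]) = sqrt(5.88e-6 x 0.08555) = 0.000709 M.
pH = -log(0.000709) = 3.15.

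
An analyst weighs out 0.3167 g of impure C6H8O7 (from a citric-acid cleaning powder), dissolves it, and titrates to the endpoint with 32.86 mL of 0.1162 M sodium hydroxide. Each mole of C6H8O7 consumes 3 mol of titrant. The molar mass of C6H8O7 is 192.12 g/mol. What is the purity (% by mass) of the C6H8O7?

n(NaOH) = 0.1162 x 0.03286 = 0.003818 mol.
n(C6H8O7) = 0.003818 / 3 = 0.001273 mol.
mass of C6H8O7 = 0.001273 x 192.12 = 0.2445 g.
% purity = 0.2445 / 0.3167 x 100 = 77.2%.

77.2%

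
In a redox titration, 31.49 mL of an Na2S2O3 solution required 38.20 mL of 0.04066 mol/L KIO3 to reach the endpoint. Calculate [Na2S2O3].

0.296 M

n(KIO3) = 0.04066 x 0.03820 = 0.001553 mol.
From the balanced equation, 1 mol KIO3 reacts with 6 mol Na2S2O3, so n(Na2S2O3) = 0.001553 x 6/1 = 0.009319 mol.
[Na2S2O3] = 0.009319 / 0.03149 L = 0.296 M.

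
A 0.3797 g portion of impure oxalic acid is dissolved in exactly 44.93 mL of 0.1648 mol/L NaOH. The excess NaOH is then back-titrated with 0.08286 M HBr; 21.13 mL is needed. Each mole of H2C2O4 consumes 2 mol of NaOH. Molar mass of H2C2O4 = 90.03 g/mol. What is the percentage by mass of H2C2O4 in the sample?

Total n(NaOH) added = 0.1648 x 0.04493 = 0.007404 mol.
n(HBr) used = 0.08286 x 0.02113 = 0.001751 mol, which equals the excess n(NaOH).
So n(NaOH) consumed by the sample = 0.007404 - 0.001751 = 0.005654 mol.
n(H2C2O4) = 0.005654 / 2 = 0.002827 mol.
mass H2C2O4 = 0.002827 x 90.03 = 0.2545 g, so %H2C2O4 = 0.2545/0.3797 x 100 = 67.0%.

67.0%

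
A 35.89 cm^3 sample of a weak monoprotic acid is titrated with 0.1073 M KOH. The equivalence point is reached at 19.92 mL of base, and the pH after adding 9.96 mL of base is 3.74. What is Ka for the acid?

9.96 mL is half of the equivalence volume, so this is the half-equivalence point where [HA] = [A^-].
At half-equivalence pH = pKa, so pKa = 3.74.
Ka = 10^(-3.74) = 1.8 x 10^-4.

1.8 x 10^-4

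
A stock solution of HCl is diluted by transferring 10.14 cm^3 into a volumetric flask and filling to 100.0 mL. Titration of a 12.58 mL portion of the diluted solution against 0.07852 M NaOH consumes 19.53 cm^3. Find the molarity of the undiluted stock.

n(NaOH) = 0.07852 x 0.01953 = 0.001533 mol.
n(HCl) in the aliquot = 0.001533 mol.
[diluted HCl] = 0.001533 / 0.01258 = 0.1219 M.
Dilution factor = 100.0/10.14 = 9.862, so [stock] = 0.1219 x 9.862 = 1.20 M.

1.20 M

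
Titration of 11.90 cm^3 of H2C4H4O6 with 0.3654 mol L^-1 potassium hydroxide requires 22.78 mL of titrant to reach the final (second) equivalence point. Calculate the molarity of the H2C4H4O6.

n(KOH) = 0.3654 x 0.02278 = 0.008324 mol.
At the final (second) equivalence point, 2 mol OH^- react per mol H2C4H4O6, so n(H2C4H4O6) = 0.008324 / 2 = 0.004162 mol.
[H2C4H4O6] = 0.004162 / 0.01190 L = 0.350 M.

0.350 M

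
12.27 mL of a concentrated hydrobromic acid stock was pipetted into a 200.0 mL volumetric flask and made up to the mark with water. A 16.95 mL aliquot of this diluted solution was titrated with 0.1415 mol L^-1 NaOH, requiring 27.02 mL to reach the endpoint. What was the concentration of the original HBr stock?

n(NaOH) = 0.1415 x 0.02702 = 0.003823 mol.
n(HBr) in the aliquot = 0.003823 mol.
[diluted HBr] = 0.003823 / 0.01695 = 0.2256 M.
Dilution factor = 200.0/12.27 = 16.30, so [stock] = 0.2256 x 16.30 = 3.68 M.

3.68 M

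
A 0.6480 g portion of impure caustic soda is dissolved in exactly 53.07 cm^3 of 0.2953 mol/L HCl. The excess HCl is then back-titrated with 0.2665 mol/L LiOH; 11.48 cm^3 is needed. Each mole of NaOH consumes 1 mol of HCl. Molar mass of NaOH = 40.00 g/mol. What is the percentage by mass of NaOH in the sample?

Total n(HCl) added = 0.2953 x 0.05307 = 0.01567 mol.
n(LiOH) used = 0.2665 x 0.01148 = 0.003059 mol, which equals the excess n(HCl).
So n(HCl) consumed by the sample = 0.01567 - 0.003059 = 0.01261 mol.
n(NaOH) = 0.01261 / 1 = 0.01261 mol.
mass NaOH = 0.01261 x 40.00 = 0.5045 g, so %NaOH = 0.5045/0.6480 x 100 = 77.9%.

77.9%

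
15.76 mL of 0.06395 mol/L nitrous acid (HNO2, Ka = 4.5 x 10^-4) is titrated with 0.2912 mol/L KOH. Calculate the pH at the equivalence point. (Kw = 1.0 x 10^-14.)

8.03

n(HNO2) = 0.06395 x 0.01576 = 0.001008 mol; V(KOH) at equivalence = 0.001008/0.2912 = 0.003461 L.
At equivalence all the acid is converted to NO2-; total volume = 0.01576 + 0.003461 = 0.01922 L, so [NO2-] = 0.001008/0.01922 = 0.05243 M.
Kb = Kw/Ka = 1.0e-14 / 4.5 x 10^-4 = 2.22e-11.
[OH^-] = sqrt(Kb x [NO2-]) = sqrt(2.22e-11 x 0.05243) = 1.08e-6 M.
pOH = 5.97, so pH = 14.00 - 5.97 = 8.03.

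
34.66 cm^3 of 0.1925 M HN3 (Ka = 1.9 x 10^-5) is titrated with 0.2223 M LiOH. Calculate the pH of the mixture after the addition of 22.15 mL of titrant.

5.17

Initial n(HN3) = 0.1925 x 0.03466 = 0.006672 mol.
n(LiOH) added = 0.2223 x 0.02215 = 0.004924 mol, converting that many moles of HN3 to N3-.
Remaining n(HN3) = 0.001748 mol; n(N3-) = 0.004924 mol.
By Henderson-Hasselbalch, pH = pKa + log([A^-]/[HA]) = 4.72 + log(0.004924/0.001748) = 4.72 + (+0.45) = 5.17.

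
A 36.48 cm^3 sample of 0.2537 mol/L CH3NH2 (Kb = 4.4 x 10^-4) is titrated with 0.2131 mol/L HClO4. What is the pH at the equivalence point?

5.79

n(CH3NH2) = 0.2537 x 0.03648 = 0.009255 mol; V(HClO4) at equivalence = 0.009255/0.2131 = 0.04343 L.
At equivalence the base is fully converted to CH3NH3+; total volume = 0.07991 L, so [CH3NH3+] = 0.009255/0.07991 = 0.1158 M.
Ka(CH3NH3+) = Kw/Kb = 1.0e-14 / 4.4 x 10^-4 = 2.27e-11.
[H^+] = sqrt(Ka x [CH3NH3+]) = sqrt(2.27e-11 x 0.1158) = 1.62e-6 M.
pH = -log(1.62e-6) = 5.79.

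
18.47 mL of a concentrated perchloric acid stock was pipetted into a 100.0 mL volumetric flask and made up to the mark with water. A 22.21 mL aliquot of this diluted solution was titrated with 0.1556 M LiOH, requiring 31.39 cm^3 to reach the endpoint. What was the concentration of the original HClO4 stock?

1.19 M

n(LiOH) = 0.1556 x 0.03139 = 0.004884 mol.
n(HClO4) in the aliquot = 0.004884 mol.
[diluted HClO4] = 0.004884 / 0.02221 = 0.2199 M.
Dilution factor = 100.0/18.47 = 5.414, so [stock] = 0.2199 x 5.414 = 1.19 M.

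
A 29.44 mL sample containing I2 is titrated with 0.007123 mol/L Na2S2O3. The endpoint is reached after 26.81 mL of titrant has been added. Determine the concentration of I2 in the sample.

0.00324 M

n(Na2S2O3) = 0.007123 x 0.02681 = 0.0001910 mol.
From the balanced equation, 2 mol Na2S2O3 reacts with 1 mol I2, so n(I2) = 0.0001910 x 1/2 = 9.548e-5 mol.
[I2] = 9.548e-5 / 0.02944 L = 0.00324 M.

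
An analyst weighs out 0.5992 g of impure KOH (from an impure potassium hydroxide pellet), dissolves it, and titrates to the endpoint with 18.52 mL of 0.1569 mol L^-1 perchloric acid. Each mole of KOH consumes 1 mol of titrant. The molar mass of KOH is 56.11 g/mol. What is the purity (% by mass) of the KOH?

n(HClO4) = 0.1569 x 0.01852 = 0.002906 mol.
n(KOH) = 0.002906 / 1 = 0.002906 mol.
mass of KOH = 0.002906 x 56.11 = 0.1630 g.
% purity = 0.1630 / 0.5992 x 100 = 27.2%.

27.2%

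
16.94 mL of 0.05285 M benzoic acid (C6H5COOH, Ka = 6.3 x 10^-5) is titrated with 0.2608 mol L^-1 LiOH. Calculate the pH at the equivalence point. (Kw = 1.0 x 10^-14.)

n(C6H5COOH) = 0.05285 x 0.01694 = 0.0008953 mol; V(LiOH) at equivalence = 0.0008953/0.2608 = 0.003433 L.
At equivalence all the acid is converted to C6H5COO-; total volume = 0.01694 + 0.003433 = 0.02037 L, so [C6H5COO-] = 0.0008953/0.02037 = 0.04394 M.
Kb = Kw/Ka = 1.0e-14 / 6.3 x 10^-5 = 1.59e-10.
[OH^-] = sqrt(Kb x [C6H5COO-]) = sqrt(1.59e-10 x 0.04394) = 2.64e-6 M.
pOH = 5.58, so pH = 14.00 - 5.58 = 8.42.

8.42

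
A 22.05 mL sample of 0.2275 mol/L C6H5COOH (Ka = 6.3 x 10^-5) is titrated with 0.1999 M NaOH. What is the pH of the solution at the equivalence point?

8.61

n(C6H5COOH) = 0.2275 x 0.02205 = 0.005016 mol; V(NaOH) at equivalence = 0.005016/0.1999 = 0.02509 L.
At equivalence all the acid is converted to C6H5COO-; total volume = 0.02205 + 0.02509 = 0.04714 L, so [C6H5COO-] = 0.005016/0.04714 = 0.1064 M.
Kb = Kw/Ka = 1.0e-14 / 6.3 x 10^-5 = 1.59e-10.
[OH^-] = sqrt(Kb x [C6H5COO-]) = sqrt(1.59e-10 x 0.1064) = 4.11e-6 M.
pOH = 5.39, so pH = 14.00 - 5.39 = 8.61.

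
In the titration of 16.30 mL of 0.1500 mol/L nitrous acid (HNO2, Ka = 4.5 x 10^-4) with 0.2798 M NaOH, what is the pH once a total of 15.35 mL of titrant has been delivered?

12.77

n(acid) = 0.1500 x 0.01630 = 0.002445 mol; n(NaOH) added = 0.2798 x 0.01535 = 0.004295 mol.
Base is in excess by 0.004295 - 0.002445 = 0.001850 mol in a total volume of 0.03165 L.
[OH^-] = 0.001850/0.03165 = 0.05845 M, so pOH = 1.23 and pH = 14.00 - 1.23 = 12.77.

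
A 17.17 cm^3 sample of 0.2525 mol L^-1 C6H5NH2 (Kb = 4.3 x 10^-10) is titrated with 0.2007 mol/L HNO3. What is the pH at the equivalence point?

2.79

n(C6H5NH2) = 0.2525 x 0.01717 = 0.004335 mol; V(HNO3) at equivalence = 0.004335/0.2007 = 0.02160 L.
At equivalence the base is fully converted to C6H5NH3+; total volume = 0.03877 L, so [C6H5NH3+] = 0.004335/0.03877 = 0.1118 M.
Ka(C6H5NH3+) = Kw/Kb = 1.0e-14 / 4.3 x 10^-10 = 2.33e-5.
[H^+] = sqrt(Ka x [C6H5NH3+]) = sqrt(2.33e-5 x 0.1118) = 0.00161 M.
pH = -log(0.00161) = 2.79.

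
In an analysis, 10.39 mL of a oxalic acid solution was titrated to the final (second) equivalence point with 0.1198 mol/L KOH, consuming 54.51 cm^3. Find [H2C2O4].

0.314 M

n(KOH) = 0.1198 x 0.05451 = 0.006530 mol.
At the final (second) equivalence point, 2 mol OH^- react per mol H2C2O4, so n(H2C2O4) = 0.006530 / 2 = 0.003265 mol.
[H2C2O4] = 0.003265 / 0.01039 L = 0.314 M.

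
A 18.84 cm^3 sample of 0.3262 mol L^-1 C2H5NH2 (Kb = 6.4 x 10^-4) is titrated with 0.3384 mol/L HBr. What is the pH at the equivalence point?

5.79

n(C2H5NH2) = 0.3262 x 0.01884 = 0.006146 mol; V(HBr) at equivalence = 0.006146/0.3384 = 0.01816 L.
At equivalence the base is fully converted to C2H5NH3+; total volume = 0.03700 L, so [C2H5NH3+] = 0.006146/0.03700 = 0.1661 M.
Ka(C2H5NH3+) = Kw/Kb = 1.0e-14 / 6.4 x 10^-4 = 1.56e-11.
[H^+] = sqrt(Ka x [C2H5NH3+]) = sqrt(1.56e-11 x 0.1661) = 1.61e-6 M.
pH = -log(1.61e-6) = 5.79.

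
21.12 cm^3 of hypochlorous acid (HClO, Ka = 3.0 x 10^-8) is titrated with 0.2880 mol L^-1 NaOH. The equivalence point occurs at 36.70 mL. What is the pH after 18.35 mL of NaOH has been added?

18.35 mL is exactly half the equivalence volume (36.70/2), i.e. the half-equivalence point.
There, n(HA) = n(A^-), so pH = pKa = -log(3.0 x 10^-8) = 7.52.

7.52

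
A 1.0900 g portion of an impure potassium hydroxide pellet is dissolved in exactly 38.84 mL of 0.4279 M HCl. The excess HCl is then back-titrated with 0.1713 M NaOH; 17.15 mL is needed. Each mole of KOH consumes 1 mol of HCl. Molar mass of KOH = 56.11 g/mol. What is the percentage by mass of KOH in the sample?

Total n(HCl) added = 0.4279 x 0.03884 = 0.01662 mol.
n(NaOH) used = 0.1713 x 0.01715 = 0.002938 mol, which equals the excess n(HCl).
So n(HCl) consumed by the sample = 0.01662 - 0.002938 = 0.01368 mol.
n(KOH) = 0.01368 / 1 = 0.01368 mol.
mass KOH = 0.01368 x 56.11 = 0.7677 g, so %KOH = 0.7677/1.0900 x 100 = 70.4%.

70.4%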